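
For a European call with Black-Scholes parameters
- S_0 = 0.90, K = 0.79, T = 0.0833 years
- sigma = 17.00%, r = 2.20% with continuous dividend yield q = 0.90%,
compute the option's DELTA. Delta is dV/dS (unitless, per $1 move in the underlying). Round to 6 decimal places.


Answer: Delta = 0.995823

Derivation:
d1 = 2.7035263276; d2 = 2.6544613707
phi(d1) = 0.0103221229; exp(-qT) = 0.9992505810; exp(-rT) = 0.9981690782
N(d1) = 0.9965695994
Delta = exp(-qT) * N(d1) = 0.9992505810 * 0.9965695994 = 0.995823


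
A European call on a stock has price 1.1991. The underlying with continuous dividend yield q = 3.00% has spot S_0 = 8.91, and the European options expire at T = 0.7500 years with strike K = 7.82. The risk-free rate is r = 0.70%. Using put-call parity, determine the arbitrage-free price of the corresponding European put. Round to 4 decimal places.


Answer: Put price = 0.2664

Derivation:
Put-call parity: C - P = S_0 * exp(-qT) - K * exp(-rT).
S_0 * exp(-qT) = 8.9100 * 0.97775124 = 8.71176352
K * exp(-rT) = 7.8200 * 0.99476376 = 7.77905258
P = C - S*exp(-qT) + K*exp(-rT)
P = 1.1991 - 8.71176352 + 7.77905258 = 0.2664


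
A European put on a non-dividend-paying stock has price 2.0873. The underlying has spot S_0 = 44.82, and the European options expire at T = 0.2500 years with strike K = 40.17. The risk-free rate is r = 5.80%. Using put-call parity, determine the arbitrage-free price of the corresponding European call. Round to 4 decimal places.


Answer: Call price = 7.3156

Derivation:
Put-call parity: C - P = S_0 * exp(-qT) - K * exp(-rT).
S_0 * exp(-qT) = 44.8200 * 1.00000000 = 44.82000000
K * exp(-rT) = 40.1700 * 0.98560462 = 39.59173753
C = P + S*exp(-qT) - K*exp(-rT)
C = 2.0873 + 44.82000000 - 39.59173753 = 7.3156


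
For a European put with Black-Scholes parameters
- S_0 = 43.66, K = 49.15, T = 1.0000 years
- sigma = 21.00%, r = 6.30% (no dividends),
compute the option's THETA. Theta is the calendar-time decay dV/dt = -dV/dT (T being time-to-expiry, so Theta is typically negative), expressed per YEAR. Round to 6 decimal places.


d1 = -0.1590214070; d2 = -0.3690214070
phi(d1) = 0.3939298477; exp(-qT) = 1.0000000000; exp(-rT) = 0.9389434737
Theta = -S*exp(-qT)*phi(d1)*sigma/(2*sqrt(T)) + r*K*exp(-rT)*N(-d2) - q*S*exp(-qT)*N(-d1)
N(-d1) = 0.5631739960; N(-d2) = 0.6439441157; sqrt(T) = 1.0000000000
Term 1 = -43.6600 * 1.0000000000 * 0.3939298477 * 0.2100 / (2 * 1.0000000000) = -1.8058926008
Term 2 = 0.0630 * 49.1500 * 0.9389434737 * 0.6439441157 = 1.8721976608
Term 3 = 0 (no dividend yield, q = 0)
Theta = -1.8058926008 + (1.8721976608) + (0.0000000000) = 0.066305

Answer: Theta = 0.066305


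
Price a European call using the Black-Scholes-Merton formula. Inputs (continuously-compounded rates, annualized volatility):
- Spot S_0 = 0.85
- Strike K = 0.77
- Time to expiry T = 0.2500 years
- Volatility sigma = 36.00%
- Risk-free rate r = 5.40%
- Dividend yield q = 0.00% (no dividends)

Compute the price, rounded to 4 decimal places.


Answer: Price = 0.1137

Derivation:
d1 = (ln(S/K) + (r - q + 0.5*sigma^2) * T) / (sigma * sqrt(T)) = 0.71414353
d2 = d1 - sigma * sqrt(T) = 0.53414353
exp(-rT) = 0.98659072; exp(-qT) = 1.00000000
C = S_0 * exp(-qT) * N(d1) - K * exp(-rT) * N(d2)
N(d1) = 0.76243078; N(d2) = 0.70337888
C = 0.8500 * 1.00000000 * 0.76243078 - 0.7700 * 0.98659072 * 0.70337888 = 0.1137


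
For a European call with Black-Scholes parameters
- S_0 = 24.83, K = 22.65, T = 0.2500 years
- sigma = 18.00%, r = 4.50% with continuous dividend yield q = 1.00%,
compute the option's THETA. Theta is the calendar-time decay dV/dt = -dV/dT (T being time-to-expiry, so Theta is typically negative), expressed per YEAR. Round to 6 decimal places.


d1 = 1.1632527510; d2 = 1.0732527510
phi(d1) = 0.2028036490; exp(-qT) = 0.9975031224; exp(-rT) = 0.9888130446
Theta = -S*exp(-qT)*phi(d1)*sigma/(2*sqrt(T)) - r*K*exp(-rT)*N(d2) + q*S*exp(-qT)*N(d1)
N(d1) = 0.8776365152; N(d2) = 0.8584211358; sqrt(T) = 0.5000000000
Term 1 = -24.8300 * 0.9975031224 * 0.2028036490 * 0.1800 / (2 * 0.5000000000) = -0.9041474324
Term 2 = -0.0450 * 22.6500 * 0.9888130446 * 0.8584211358 = -0.8651577637
Term 3 = 0.0100 * 24.8300 * 0.9975031224 * 0.8776365152 = 0.2173730343
Theta = -0.9041474324 + (-0.8651577637) + (0.2173730343) = -1.551932

Answer: Theta = -1.551932


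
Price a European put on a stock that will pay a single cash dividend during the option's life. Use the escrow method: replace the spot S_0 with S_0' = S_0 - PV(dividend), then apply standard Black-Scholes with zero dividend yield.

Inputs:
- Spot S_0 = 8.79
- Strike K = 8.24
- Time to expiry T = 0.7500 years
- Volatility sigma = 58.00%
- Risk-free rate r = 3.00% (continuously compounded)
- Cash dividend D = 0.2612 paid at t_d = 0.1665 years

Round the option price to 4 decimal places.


PV(D) = D * exp(-r * t_d) = 0.2612 * 0.99501745 = 0.25989856
S_0' = S_0 - PV(D) = 8.7900 - 0.25989856 = 8.53010144
d1 = (ln(S_0'/K) + (r + sigma^2/2)*T) / (sigma*sqrt(T)) = 0.36482746
d2 = d1 - sigma*sqrt(T) = -0.13746728
exp(-rT) = 0.97775124
N(-d1) = 0.35762010; N(-d2) = 0.55466927
P = K * exp(-rT) * N(-d2) - S_0' * N(-d1) = 8.2400 * 0.97775124 * 0.55466927 - 8.53010144 * 0.35762010 = 1.4183

Answer: Price = 1.4183


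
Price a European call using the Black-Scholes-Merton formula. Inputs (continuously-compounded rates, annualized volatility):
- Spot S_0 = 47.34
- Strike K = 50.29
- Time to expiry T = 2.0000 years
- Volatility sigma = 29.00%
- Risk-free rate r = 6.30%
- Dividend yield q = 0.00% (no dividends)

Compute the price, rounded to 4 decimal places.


d1 = (ln(S/K) + (r - q + 0.5*sigma^2) * T) / (sigma * sqrt(T)) = 0.36488991
d2 = d1 - sigma * sqrt(T) = -0.04523203
exp(-rT) = 0.88161485; exp(-qT) = 1.00000000
C = S_0 * exp(-qT) * N(d1) - K * exp(-rT) * N(d2)
N(d1) = 0.64240321; N(d2) = 0.48196118
C = 47.3400 * 1.00000000 * 0.64240321 - 50.2900 * 0.88161485 * 0.48196118 = 9.0429

Answer: Price = 9.0429


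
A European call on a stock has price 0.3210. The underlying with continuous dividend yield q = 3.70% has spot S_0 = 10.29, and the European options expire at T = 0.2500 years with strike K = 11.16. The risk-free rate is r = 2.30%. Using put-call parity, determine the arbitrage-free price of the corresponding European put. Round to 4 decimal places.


Answer: Put price = 1.2218

Derivation:
Put-call parity: C - P = S_0 * exp(-qT) - K * exp(-rT).
S_0 * exp(-qT) = 10.2900 * 0.99079265 = 10.19525636
K * exp(-rT) = 11.1600 * 0.99426650 = 11.09601414
P = C - S*exp(-qT) + K*exp(-rT)
P = 0.3210 - 10.19525636 + 11.09601414 = 1.2218


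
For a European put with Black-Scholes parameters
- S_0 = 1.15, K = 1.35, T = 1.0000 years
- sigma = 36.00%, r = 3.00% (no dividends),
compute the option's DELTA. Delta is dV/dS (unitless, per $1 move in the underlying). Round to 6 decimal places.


d1 = -0.1820629169; d2 = -0.5420629169
phi(d1) = 0.3923849185; exp(-qT) = 1.0000000000; exp(-rT) = 0.9704455335
N(-d1) = 0.5722333248
Delta = -exp(-qT) * N(-d1) = -1.0000000000 * 0.5722333248 = -0.572233

Answer: Delta = -0.572233


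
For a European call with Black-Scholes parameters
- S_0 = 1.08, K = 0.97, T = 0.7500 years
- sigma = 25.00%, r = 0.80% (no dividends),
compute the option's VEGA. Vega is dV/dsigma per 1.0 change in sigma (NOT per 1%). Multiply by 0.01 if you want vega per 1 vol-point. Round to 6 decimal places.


Answer: Vega = 0.305561

Derivation:
d1 = 0.6321188641; d2 = 0.4156125131
phi(d1) = 0.3266958503; exp(-qT) = 1.0000000000; exp(-rT) = 0.9940179641
Vega = S * exp(-qT) * phi(d1) * sqrt(T) = 1.0800 * 1.0000000000 * 0.3266958503 * 0.8660254038 = 0.305561


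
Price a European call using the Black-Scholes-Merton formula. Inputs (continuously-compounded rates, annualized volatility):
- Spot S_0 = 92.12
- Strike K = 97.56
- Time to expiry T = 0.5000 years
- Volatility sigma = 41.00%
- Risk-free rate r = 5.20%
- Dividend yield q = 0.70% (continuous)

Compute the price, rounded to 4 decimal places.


d1 = (ln(S/K) + (r - q + 0.5*sigma^2) * T) / (sigma * sqrt(T)) = 0.02466079
d2 = d1 - sigma * sqrt(T) = -0.26525299
exp(-rT) = 0.97433509; exp(-qT) = 0.99650612
C = S_0 * exp(-qT) * N(d1) - K * exp(-rT) * N(d2)
N(d1) = 0.50983723; N(d2) = 0.39540729
C = 92.1200 * 0.99650612 * 0.50983723 - 97.5600 * 0.97433509 * 0.39540729 = 9.2162

Answer: Price = 9.2162


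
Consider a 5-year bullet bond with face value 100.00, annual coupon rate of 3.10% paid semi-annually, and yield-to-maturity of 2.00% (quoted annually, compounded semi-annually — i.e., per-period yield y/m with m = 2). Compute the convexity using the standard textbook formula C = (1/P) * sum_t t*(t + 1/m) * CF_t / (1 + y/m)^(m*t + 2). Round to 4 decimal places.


Coupon per period c = face * coupon_rate / m = 1.550000
Periods per year m = 2; per-period yield y/m = 0.010000
Number of cashflows N = 10
Cashflows (t years, CF_t, discount factor 1/(1+y/m)^(m*t), PV):
  t = 0.5000: CF_t = 1.550000, DF = 0.990099, PV = 1.534653
  t = 1.0000: CF_t = 1.550000, DF = 0.980296, PV = 1.519459
  t = 1.5000: CF_t = 1.550000, DF = 0.970590, PV = 1.504415
  t = 2.0000: CF_t = 1.550000, DF = 0.960980, PV = 1.489520
  t = 2.5000: CF_t = 1.550000, DF = 0.951466, PV = 1.474772
  t = 3.0000: CF_t = 1.550000, DF = 0.942045, PV = 1.460170
  t = 3.5000: CF_t = 1.550000, DF = 0.932718, PV = 1.445713
  t = 4.0000: CF_t = 1.550000, DF = 0.923483, PV = 1.431399
  t = 4.5000: CF_t = 1.550000, DF = 0.914340, PV = 1.417227
  t = 5.0000: CF_t = 101.550000, DF = 0.905287, PV = 91.931890
Price P = sum_t PV_t = 105.209217
Convexity numerator sum_t t*(t + 1/m) * CF_t / (1+y/m)^(m*t + 2):
  t = 0.5000: term = 0.752207
  t = 1.0000: term = 2.234279
  t = 1.5000: term = 4.424315
  t = 2.0000: term = 7.300851
  t = 2.5000: term = 10.842847
  t = 3.0000: term = 15.029689
  t = 3.5000: term = 19.841174
  t = 4.0000: term = 25.257506
  t = 4.5000: term = 31.259290
  t = 5.0000: term = 2478.312893
Convexity = (1/P) * sum = 2595.255052 / 105.209217 = 24.667563

Answer: Convexity = 24.6676


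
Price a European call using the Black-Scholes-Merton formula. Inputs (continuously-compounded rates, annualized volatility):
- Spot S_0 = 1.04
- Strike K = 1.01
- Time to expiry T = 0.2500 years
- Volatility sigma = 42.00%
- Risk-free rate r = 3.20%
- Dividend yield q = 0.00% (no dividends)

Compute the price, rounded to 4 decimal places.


d1 = (ln(S/K) + (r - q + 0.5*sigma^2) * T) / (sigma * sqrt(T)) = 0.28247801
d2 = d1 - sigma * sqrt(T) = 0.07247801
exp(-rT) = 0.99203191; exp(-qT) = 1.00000000
C = S_0 * exp(-qT) * N(d1) - K * exp(-rT) * N(d2)
N(d1) = 0.61121150; N(d2) = 0.52888925
C = 1.0400 * 1.00000000 * 0.61121150 - 1.0100 * 0.99203191 * 0.52888925 = 0.1057

Answer: Price = 0.1057


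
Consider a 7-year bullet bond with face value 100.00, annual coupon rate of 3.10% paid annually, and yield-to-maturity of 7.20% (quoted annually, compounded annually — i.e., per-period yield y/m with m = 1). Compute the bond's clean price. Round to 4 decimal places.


Coupon per period c = face * coupon_rate / m = 3.100000
Periods per year m = 1; per-period yield y/m = 0.072000
Number of cashflows N = 7
Cashflows (t years, CF_t, discount factor 1/(1+y/m)^(m*t), PV):
  t = 1.0000: CF_t = 3.100000, DF = 0.932836, PV = 2.891791
  t = 2.0000: CF_t = 3.100000, DF = 0.870183, PV = 2.697566
  t = 3.0000: CF_t = 3.100000, DF = 0.811738, PV = 2.516386
  t = 4.0000: CF_t = 3.100000, DF = 0.757218, PV = 2.347375
  t = 5.0000: CF_t = 3.100000, DF = 0.706360, PV = 2.189716
  t = 6.0000: CF_t = 3.100000, DF = 0.658918, PV = 2.042645
  t = 7.0000: CF_t = 103.100000, DF = 0.614662, PV = 63.371672
Price P = sum_t PV_t = 78.057153

Answer: Price = 78.0572


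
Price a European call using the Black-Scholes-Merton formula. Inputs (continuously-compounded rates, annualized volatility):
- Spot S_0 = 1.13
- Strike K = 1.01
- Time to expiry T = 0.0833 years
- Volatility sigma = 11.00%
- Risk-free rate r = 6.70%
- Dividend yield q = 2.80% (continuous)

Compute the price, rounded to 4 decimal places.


Answer: Price = 0.1230

Derivation:
d1 = (ln(S/K) + (r - q + 0.5*sigma^2) * T) / (sigma * sqrt(T)) = 3.65441236
d2 = d1 - sigma * sqrt(T) = 3.62266445
exp(-rT) = 0.99443445; exp(-qT) = 0.99767032
C = S_0 * exp(-qT) * N(d1) - K * exp(-rT) * N(d2)
N(d1) = 0.99987111; N(d2) = 0.99985421
C = 1.1300 * 0.99767032 * 0.99987111 - 1.0100 * 0.99443445 * 0.99985421 = 0.1230


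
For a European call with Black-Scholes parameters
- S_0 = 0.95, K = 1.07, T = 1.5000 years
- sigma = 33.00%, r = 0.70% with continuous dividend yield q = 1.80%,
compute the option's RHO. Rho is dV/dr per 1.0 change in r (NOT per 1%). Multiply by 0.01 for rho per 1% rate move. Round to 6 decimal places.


d1 = -0.1330566363; d2 = -0.5372224439
phi(d1) = 0.3954264139; exp(-qT) = 0.9733612415; exp(-rT) = 0.9895549326
N(d2) = 0.2955569850
Rho = K*T*exp(-rT)*N(d2) = 1.0700 * 1.5000 * 0.9895549326 * 0.2955569850 = 0.469414

Answer: Rho = 0.469414


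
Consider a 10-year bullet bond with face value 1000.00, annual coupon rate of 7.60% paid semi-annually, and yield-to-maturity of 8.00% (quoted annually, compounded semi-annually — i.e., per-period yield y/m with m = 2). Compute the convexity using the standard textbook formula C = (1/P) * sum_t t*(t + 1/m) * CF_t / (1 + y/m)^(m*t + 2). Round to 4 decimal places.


Coupon per period c = face * coupon_rate / m = 38.000000
Periods per year m = 2; per-period yield y/m = 0.040000
Number of cashflows N = 20
Cashflows (t years, CF_t, discount factor 1/(1+y/m)^(m*t), PV):
  t = 0.5000: CF_t = 38.000000, DF = 0.961538, PV = 36.538462
  t = 1.0000: CF_t = 38.000000, DF = 0.924556, PV = 35.133136
  t = 1.5000: CF_t = 38.000000, DF = 0.888996, PV = 33.781862
  t = 2.0000: CF_t = 38.000000, DF = 0.854804, PV = 32.482559
  t = 2.5000: CF_t = 38.000000, DF = 0.821927, PV = 31.233230
  t = 3.0000: CF_t = 38.000000, DF = 0.790315, PV = 30.031952
  t = 3.5000: CF_t = 38.000000, DF = 0.759918, PV = 28.876877
  t = 4.0000: CF_t = 38.000000, DF = 0.730690, PV = 27.766228
  t = 4.5000: CF_t = 38.000000, DF = 0.702587, PV = 26.698296
  t = 5.0000: CF_t = 38.000000, DF = 0.675564, PV = 25.671438
  t = 5.5000: CF_t = 38.000000, DF = 0.649581, PV = 24.684075
  t = 6.0000: CF_t = 38.000000, DF = 0.624597, PV = 23.734688
  t = 6.5000: CF_t = 38.000000, DF = 0.600574, PV = 22.821815
  t = 7.0000: CF_t = 38.000000, DF = 0.577475, PV = 21.944053
  t = 7.5000: CF_t = 38.000000, DF = 0.555265, PV = 21.100051
  t = 8.0000: CF_t = 38.000000, DF = 0.533908, PV = 20.288511
  t = 8.5000: CF_t = 38.000000, DF = 0.513373, PV = 19.508183
  t = 9.0000: CF_t = 38.000000, DF = 0.493628, PV = 18.757869
  t = 9.5000: CF_t = 38.000000, DF = 0.474642, PV = 18.036412
  t = 10.0000: CF_t = 1038.000000, DF = 0.456387, PV = 473.729650
Price P = sum_t PV_t = 972.819347
Convexity numerator sum_t t*(t + 1/m) * CF_t / (1+y/m)^(m*t + 2):
  t = 0.5000: term = 16.890931
  t = 1.0000: term = 48.723839
  t = 1.5000: term = 93.699690
  t = 2.0000: term = 150.159760
  t = 2.5000: term = 216.576577
  t = 3.0000: term = 291.545392
  t = 3.5000: term = 373.776143
  t = 4.0000: term = 462.085891
  t = 4.5000: term = 555.391696
  t = 5.0000: term = 652.703917
  t = 5.5000: term = 753.119904
  t = 6.0000: term = 855.818073
  t = 6.5000: term = 960.052325
  t = 7.0000: term = 1065.146810
  t = 7.5000: term = 1170.491001
  t = 8.0000: term = 1275.535065
  t = 8.5000: term = 1379.785527
  t = 9.0000: term = 1482.801188
  t = 9.5000: term = 1584.189304
  t = 10.0000: term = 45988.917591
Convexity = (1/P) * sum = 59377.410624 / 972.819347 = 61.036420

Answer: Convexity = 61.0364


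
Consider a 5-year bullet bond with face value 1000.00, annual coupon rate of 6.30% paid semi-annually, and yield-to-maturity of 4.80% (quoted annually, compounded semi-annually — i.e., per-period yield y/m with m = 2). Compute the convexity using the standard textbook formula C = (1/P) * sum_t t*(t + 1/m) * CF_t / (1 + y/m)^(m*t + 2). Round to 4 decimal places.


Answer: Convexity = 21.9908

Derivation:
Coupon per period c = face * coupon_rate / m = 31.500000
Periods per year m = 2; per-period yield y/m = 0.024000
Number of cashflows N = 10
Cashflows (t years, CF_t, discount factor 1/(1+y/m)^(m*t), PV):
  t = 0.5000: CF_t = 31.500000, DF = 0.976562, PV = 30.761719
  t = 1.0000: CF_t = 31.500000, DF = 0.953674, PV = 30.040741
  t = 1.5000: CF_t = 31.500000, DF = 0.931323, PV = 29.336661
  t = 2.0000: CF_t = 31.500000, DF = 0.909495, PV = 28.649083
  t = 2.5000: CF_t = 31.500000, DF = 0.888178, PV = 27.977620
  t = 3.0000: CF_t = 31.500000, DF = 0.867362, PV = 27.321895
  t = 3.5000: CF_t = 31.500000, DF = 0.847033, PV = 26.681538
  t = 4.0000: CF_t = 31.500000, DF = 0.827181, PV = 26.056189
  t = 4.5000: CF_t = 31.500000, DF = 0.807794, PV = 25.445497
  t = 5.0000: CF_t = 1031.500000, DF = 0.788861, PV = 813.710024
Price P = sum_t PV_t = 1065.980967
Convexity numerator sum_t t*(t + 1/m) * CF_t / (1+y/m)^(m*t + 2):
  t = 0.5000: term = 14.668331
  t = 1.0000: term = 42.973625
  t = 1.5000: term = 83.932861
  t = 2.0000: term = 136.609474
  t = 2.5000: term = 200.111534
  t = 3.0000: term = 273.589988
  t = 3.5000: term = 356.236963
  t = 4.0000: term = 447.284133
  t = 4.5000: term = 546.001139
  t = 5.0000: term = 21340.394643
Convexity = (1/P) * sum = 23441.802689 / 1065.980967 = 21.990827


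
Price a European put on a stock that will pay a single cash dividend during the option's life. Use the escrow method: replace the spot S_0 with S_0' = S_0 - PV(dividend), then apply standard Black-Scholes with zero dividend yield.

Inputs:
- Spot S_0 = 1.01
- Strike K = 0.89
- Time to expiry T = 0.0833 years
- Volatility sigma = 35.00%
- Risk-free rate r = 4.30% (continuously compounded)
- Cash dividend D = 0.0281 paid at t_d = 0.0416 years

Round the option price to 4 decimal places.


PV(D) = D * exp(-r * t_d) = 0.0281 * 0.99821280 = 0.02804978
S_0' = S_0 - PV(D) = 1.0100 - 0.02804978 = 0.98195022
d1 = (ln(S_0'/K) + (r + sigma^2/2)*T) / (sigma*sqrt(T)) = 1.05926867
d2 = d1 - sigma*sqrt(T) = 0.95825258
exp(-rT) = 0.99642451
N(-d1) = 0.14473872; N(-d2) = 0.16896770
P = K * exp(-rT) * N(-d2) - S_0' * N(-d1) = 0.8900 * 0.99642451 * 0.16896770 - 0.98195022 * 0.14473872 = 0.0077

Answer: Price = 0.0077


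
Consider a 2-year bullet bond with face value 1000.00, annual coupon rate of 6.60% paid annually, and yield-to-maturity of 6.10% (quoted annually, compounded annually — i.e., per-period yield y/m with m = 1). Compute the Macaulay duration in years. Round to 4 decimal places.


Coupon per period c = face * coupon_rate / m = 66.000000
Periods per year m = 1; per-period yield y/m = 0.061000
Number of cashflows N = 2
Cashflows (t years, CF_t, discount factor 1/(1+y/m)^(m*t), PV):
  t = 1.0000: CF_t = 66.000000, DF = 0.942507, PV = 62.205467
  t = 2.0000: CF_t = 1066.000000, DF = 0.888320, PV = 946.948667
Price P = sum_t PV_t = 1009.154133
Macaulay numerator sum_t t * PV_t:
  t * PV_t at t = 1.0000: 62.205467
  t * PV_t at t = 2.0000: 1893.897333
Macaulay duration D = (sum_t t * PV_t) / P = 1956.102800 / 1009.154133 = 1.938359

Answer: Macaulay duration = 1.9384 years


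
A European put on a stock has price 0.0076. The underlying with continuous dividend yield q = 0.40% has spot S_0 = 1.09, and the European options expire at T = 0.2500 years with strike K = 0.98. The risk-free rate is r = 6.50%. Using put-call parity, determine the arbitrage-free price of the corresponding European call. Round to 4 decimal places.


Answer: Call price = 0.1323

Derivation:
Put-call parity: C - P = S_0 * exp(-qT) - K * exp(-rT).
S_0 * exp(-qT) = 1.0900 * 0.99900050 = 1.08891054
K * exp(-rT) = 0.9800 * 0.98388132 = 0.96420369
C = P + S*exp(-qT) - K*exp(-rT)
C = 0.0076 + 1.08891054 - 0.96420369 = 0.1323


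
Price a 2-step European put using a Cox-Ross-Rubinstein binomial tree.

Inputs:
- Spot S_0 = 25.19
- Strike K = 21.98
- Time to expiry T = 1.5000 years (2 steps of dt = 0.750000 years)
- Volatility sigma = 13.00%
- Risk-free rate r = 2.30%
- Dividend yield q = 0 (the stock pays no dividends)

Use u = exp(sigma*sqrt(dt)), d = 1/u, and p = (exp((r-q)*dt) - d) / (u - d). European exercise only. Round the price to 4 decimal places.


Answer: Price = V(0,0) = 0.3672

Derivation:
dt = T/N = 0.750000
u = exp(sigma*sqrt(dt)) = 1.119165; d = 1/u = 0.893523
p = (exp((r-q)*dt) - d) / (u - d) = 0.548995
Discount per step: exp(-r*dt) = 0.982898
Stock lattice S(k, i) with i counting down-moves:
  k=0: S(0,0) = 25.1900
  k=1: S(1,0) = 28.1918; S(1,1) = 22.5078
  k=2: S(2,0) = 31.5513; S(2,1) = 25.1900; S(2,2) = 20.1113
Terminal payoffs V(N, i) = max(K - S_T, 0):
  V(2,0) = 0.000000; V(2,1) = 0.000000; V(2,2) = 1.868727
Backward induction: V(k, i) = exp(-r*dt) * [p * V(k+1, i) + (1-p) * V(k+1, i+1)].
  V(1,0) = exp(-r*dt) * [p*0.000000 + (1-p)*0.000000] = 0.000000
  V(1,1) = exp(-r*dt) * [p*0.000000 + (1-p)*1.868727] = 0.828391
  V(0,0) = exp(-r*dt) * [p*0.000000 + (1-p)*0.828391] = 0.367219


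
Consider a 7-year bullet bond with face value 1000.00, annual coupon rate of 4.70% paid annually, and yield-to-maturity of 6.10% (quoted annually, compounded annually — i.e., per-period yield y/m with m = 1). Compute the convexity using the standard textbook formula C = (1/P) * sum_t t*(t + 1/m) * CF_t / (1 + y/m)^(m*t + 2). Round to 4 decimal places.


Coupon per period c = face * coupon_rate / m = 47.000000
Periods per year m = 1; per-period yield y/m = 0.061000
Number of cashflows N = 7
Cashflows (t years, CF_t, discount factor 1/(1+y/m)^(m*t), PV):
  t = 1.0000: CF_t = 47.000000, DF = 0.942507, PV = 44.297832
  t = 2.0000: CF_t = 47.000000, DF = 0.888320, PV = 41.751020
  t = 3.0000: CF_t = 47.000000, DF = 0.837247, PV = 39.350631
  t = 4.0000: CF_t = 47.000000, DF = 0.789112, PV = 37.088248
  t = 5.0000: CF_t = 47.000000, DF = 0.743743, PV = 34.955936
  t = 6.0000: CF_t = 47.000000, DF = 0.700983, PV = 32.946217
  t = 7.0000: CF_t = 1047.000000, DF = 0.660682, PV = 691.733796
Price P = sum_t PV_t = 922.123681
Convexity numerator sum_t t*(t + 1/m) * CF_t / (1+y/m)^(m*t + 2):
  t = 1.0000: term = 78.701263
  t = 2.0000: term = 222.529490
  t = 3.0000: term = 419.471235
  t = 4.0000: term = 658.924340
  t = 5.0000: term = 931.561272
  t = 6.0000: term = 1229.204318
  t = 7.0000: term = 34410.917594
Convexity = (1/P) * sum = 37951.309512 / 922.123681 = 41.156420

Answer: Convexity = 41.1564


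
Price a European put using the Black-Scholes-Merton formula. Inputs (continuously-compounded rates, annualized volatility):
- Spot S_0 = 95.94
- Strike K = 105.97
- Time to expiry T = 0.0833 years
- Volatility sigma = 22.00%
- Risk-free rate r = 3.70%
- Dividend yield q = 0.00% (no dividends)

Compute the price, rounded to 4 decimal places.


Answer: Price = 9.8838

Derivation:
d1 = (ln(S/K) + (r - q + 0.5*sigma^2) * T) / (sigma * sqrt(T)) = -1.48568944
d2 = d1 - sigma * sqrt(T) = -1.54918527
exp(-rT) = 0.99692264; exp(-qT) = 1.00000000
P = K * exp(-rT) * N(-d2) - S_0 * exp(-qT) * N(-d1)
N(-d1) = 0.93131936; N(-d2) = 0.93933140
P = 105.9700 * 0.99692264 * 0.93933140 - 95.9400 * 1.00000000 * 0.93131936 = 9.8838


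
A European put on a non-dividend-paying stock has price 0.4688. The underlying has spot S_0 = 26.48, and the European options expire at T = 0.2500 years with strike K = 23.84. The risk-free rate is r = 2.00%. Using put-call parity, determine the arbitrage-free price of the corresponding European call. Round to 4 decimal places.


Answer: Call price = 3.2277

Derivation:
Put-call parity: C - P = S_0 * exp(-qT) - K * exp(-rT).
S_0 * exp(-qT) = 26.4800 * 1.00000000 = 26.48000000
K * exp(-rT) = 23.8400 * 0.99501248 = 23.72109750
C = P + S*exp(-qT) - K*exp(-rT)
C = 0.4688 + 26.48000000 - 23.72109750 = 3.2277


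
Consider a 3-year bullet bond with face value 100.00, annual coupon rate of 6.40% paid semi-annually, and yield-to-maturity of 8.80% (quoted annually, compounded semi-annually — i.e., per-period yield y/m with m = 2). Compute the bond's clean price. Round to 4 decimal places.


Coupon per period c = face * coupon_rate / m = 3.200000
Periods per year m = 2; per-period yield y/m = 0.044000
Number of cashflows N = 6
Cashflows (t years, CF_t, discount factor 1/(1+y/m)^(m*t), PV):
  t = 0.5000: CF_t = 3.200000, DF = 0.957854, PV = 3.065134
  t = 1.0000: CF_t = 3.200000, DF = 0.917485, PV = 2.935952
  t = 1.5000: CF_t = 3.200000, DF = 0.878817, PV = 2.812215
  t = 2.0000: CF_t = 3.200000, DF = 0.841779, PV = 2.693692
  t = 2.5000: CF_t = 3.200000, DF = 0.806302, PV = 2.580165
  t = 3.0000: CF_t = 103.200000, DF = 0.772320, PV = 79.703374
Price P = sum_t PV_t = 93.790532

Answer: Price = 93.7905


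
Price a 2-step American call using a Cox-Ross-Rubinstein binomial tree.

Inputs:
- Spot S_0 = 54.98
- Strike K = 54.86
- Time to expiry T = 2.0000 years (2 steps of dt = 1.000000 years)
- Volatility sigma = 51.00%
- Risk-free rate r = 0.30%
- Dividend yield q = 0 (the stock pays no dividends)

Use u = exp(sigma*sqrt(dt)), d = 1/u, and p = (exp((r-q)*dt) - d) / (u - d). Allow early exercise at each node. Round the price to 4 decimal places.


dt = T/N = 1.000000
u = exp(sigma*sqrt(dt)) = 1.665291; d = 1/u = 0.600496
p = (exp((r-q)*dt) - d) / (u - d) = 0.378015
Discount per step: exp(-r*dt) = 0.997004
Stock lattice S(k, i) with i counting down-moves:
  k=0: S(0,0) = 54.9800
  k=1: S(1,0) = 91.5577; S(1,1) = 33.0152
  k=2: S(2,0) = 152.4702; S(2,1) = 54.9800; S(2,2) = 19.8255
Terminal payoffs V(N, i) = max(S_T - K, 0):
  V(2,0) = 97.610248; V(2,1) = 0.120000; V(2,2) = 0.000000
Backward induction: V(k, i) = exp(-r*dt) * [p * V(k+1, i) + (1-p) * V(k+1, i+1)]; then take max(V_cont, immediate exercise) for American.
  V(1,0) = exp(-r*dt) * [p*97.610248 + (1-p)*0.120000] = 36.862043; exercise = 36.697710; V(1,0) = max -> 36.862043
  V(1,1) = exp(-r*dt) * [p*0.120000 + (1-p)*0.000000] = 0.045226; exercise = 0.000000; V(1,1) = max -> 0.045226
  V(0,0) = exp(-r*dt) * [p*36.862043 + (1-p)*0.045226] = 13.920718; exercise = 0.120000; V(0,0) = max -> 13.920718

Answer: Price = V(0,0) = 13.9207


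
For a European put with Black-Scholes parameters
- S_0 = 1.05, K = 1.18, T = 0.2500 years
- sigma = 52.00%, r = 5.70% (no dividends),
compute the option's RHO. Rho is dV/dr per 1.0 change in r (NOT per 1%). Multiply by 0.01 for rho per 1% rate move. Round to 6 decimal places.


d1 = -0.2641318243; d2 = -0.5241318243
phi(d1) = 0.3852659733; exp(-qT) = 1.0000000000; exp(-rT) = 0.9858510507
N(-d2) = 0.6999065724
Rho = -K*T*exp(-rT)*N(-d2) = -1.1800 * 0.2500 * 0.9858510507 * 0.6999065724 = -0.203551

Answer: Rho = -0.203551


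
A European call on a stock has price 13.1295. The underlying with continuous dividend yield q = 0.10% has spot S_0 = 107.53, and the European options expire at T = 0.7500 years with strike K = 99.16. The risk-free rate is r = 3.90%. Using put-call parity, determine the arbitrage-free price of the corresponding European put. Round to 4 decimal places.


Put-call parity: C - P = S_0 * exp(-qT) - K * exp(-rT).
S_0 * exp(-qT) = 107.5300 * 0.99925028 = 107.44938274
K * exp(-rT) = 99.1600 * 0.97117364 = 96.30157821
P = C - S*exp(-qT) + K*exp(-rT)
P = 13.1295 - 107.44938274 + 96.30157821 = 1.9817

Answer: Put price = 1.9817


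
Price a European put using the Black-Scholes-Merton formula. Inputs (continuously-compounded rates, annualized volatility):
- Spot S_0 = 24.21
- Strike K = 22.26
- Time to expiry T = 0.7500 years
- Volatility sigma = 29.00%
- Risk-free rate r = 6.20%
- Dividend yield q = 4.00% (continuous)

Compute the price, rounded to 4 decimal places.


d1 = (ln(S/K) + (r - q + 0.5*sigma^2) * T) / (sigma * sqrt(T)) = 0.52563531
d2 = d1 - sigma * sqrt(T) = 0.27448795
exp(-rT) = 0.95456456; exp(-qT) = 0.97044553
P = K * exp(-rT) * N(-d2) - S_0 * exp(-qT) * N(-d1)
N(-d1) = 0.29957081; N(-d2) = 0.39185483
P = 22.2600 * 0.95456456 * 0.39185483 - 24.2100 * 0.97044553 * 0.29957081 = 1.2881

Answer: Price = 1.2881


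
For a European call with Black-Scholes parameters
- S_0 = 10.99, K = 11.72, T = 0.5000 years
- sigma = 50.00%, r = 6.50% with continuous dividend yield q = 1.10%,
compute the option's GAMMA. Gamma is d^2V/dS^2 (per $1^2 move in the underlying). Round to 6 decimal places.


Answer: Gamma = 0.101851

Derivation:
d1 = 0.0712452063; d2 = -0.2823081842
phi(d1) = 0.3979310727; exp(-qT) = 0.9945150973; exp(-rT) = 0.9680224498
Gamma = exp(-qT) * phi(d1) / (S * sigma * sqrt(T)) = 0.9945150973 * 0.3979310727 / (10.9900 * 0.5000 * 0.7071067812) = 0.101851


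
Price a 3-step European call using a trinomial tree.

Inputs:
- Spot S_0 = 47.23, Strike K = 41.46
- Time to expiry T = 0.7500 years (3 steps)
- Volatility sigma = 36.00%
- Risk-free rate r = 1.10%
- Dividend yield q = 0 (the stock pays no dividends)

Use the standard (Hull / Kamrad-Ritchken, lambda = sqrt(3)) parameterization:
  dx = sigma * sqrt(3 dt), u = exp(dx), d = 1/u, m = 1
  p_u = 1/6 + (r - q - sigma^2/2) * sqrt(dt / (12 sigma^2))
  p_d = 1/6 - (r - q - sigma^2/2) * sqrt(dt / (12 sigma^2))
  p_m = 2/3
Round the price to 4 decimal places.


Answer: Price = V(0,0) = 9.2019

Derivation:
dt = T/N = 0.250000; dx = sigma*sqrt(3*dt) = 0.311769
u = exp(dx) = 1.365839; d = 1/u = 0.732151
p_u = 0.145096, p_m = 0.666667, p_d = 0.188237
Discount per step: exp(-r*dt) = 0.997254
Stock lattice S(k, j) with j the centered position index:
  k=0: S(0,+0) = 47.2300
  k=1: S(1,-1) = 34.5795; S(1,+0) = 47.2300; S(1,+1) = 64.5086
  k=2: S(2,-2) = 25.3174; S(2,-1) = 34.5795; S(2,+0) = 47.2300; S(2,+1) = 64.5086; S(2,+2) = 88.1084
  k=3: S(3,-3) = 18.5361; S(3,-2) = 25.3174; S(3,-1) = 34.5795; S(3,+0) = 47.2300; S(3,+1) = 64.5086; S(3,+2) = 88.1084; S(3,+3) = 120.3419
Terminal payoffs V(N, j) = max(S_T - K, 0):
  V(3,-3) = 0.000000; V(3,-2) = 0.000000; V(3,-1) = 0.000000; V(3,+0) = 5.770000; V(3,+1) = 23.048592; V(3,+2) = 46.648374; V(3,+3) = 78.881883
Backward induction: V(k, j) = exp(-r*dt) * [p_u * V(k+1, j+1) + p_m * V(k+1, j) + p_d * V(k+1, j-1)]
  V(2,-2) = exp(-r*dt) * [p_u*0.000000 + p_m*0.000000 + p_d*0.000000] = 0.000000
  V(2,-1) = exp(-r*dt) * [p_u*5.770000 + p_m*0.000000 + p_d*0.000000] = 0.834906
  V(2,+0) = exp(-r*dt) * [p_u*23.048592 + p_m*5.770000 + p_d*0.000000] = 7.171182
  V(2,+1) = exp(-r*dt) * [p_u*46.648374 + p_m*23.048592 + p_d*5.770000] = 23.156591
  V(2,+2) = exp(-r*dt) * [p_u*78.881883 + p_m*46.648374 + p_d*23.048592] = 46.754228
  V(1,-1) = exp(-r*dt) * [p_u*7.171182 + p_m*0.834906 + p_d*0.000000] = 1.592729
  V(1,+0) = exp(-r*dt) * [p_u*23.156591 + p_m*7.171182 + p_d*0.834906] = 8.275094
  V(1,+1) = exp(-r*dt) * [p_u*46.754228 + p_m*23.156591 + p_d*7.171182] = 23.506739
  V(0,+0) = exp(-r*dt) * [p_u*23.506739 + p_m*8.275094 + p_d*1.592729] = 9.201939


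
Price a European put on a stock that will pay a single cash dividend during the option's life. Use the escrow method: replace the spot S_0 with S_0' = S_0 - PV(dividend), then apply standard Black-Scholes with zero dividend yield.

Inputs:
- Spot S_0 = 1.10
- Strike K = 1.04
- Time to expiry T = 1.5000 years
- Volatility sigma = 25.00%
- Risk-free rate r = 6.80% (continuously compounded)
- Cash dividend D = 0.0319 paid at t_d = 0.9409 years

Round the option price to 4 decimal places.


PV(D) = D * exp(-r * t_d) = 0.0319 * 0.93802263 = 0.02992292
S_0' = S_0 - PV(D) = 1.1000 - 0.02992292 = 1.07007708
d1 = (ln(S_0'/K) + (r + sigma^2/2)*T) / (sigma*sqrt(T)) = 0.57933688
d2 = d1 - sigma*sqrt(T) = 0.27315066
exp(-rT) = 0.90302955
N(-d1) = 0.28118094; N(-d2) = 0.39236870
P = K * exp(-rT) * N(-d2) - S_0' * N(-d1) = 1.0400 * 0.90302955 * 0.39236870 - 1.07007708 * 0.28118094 = 0.0676

Answer: Price = 0.0676


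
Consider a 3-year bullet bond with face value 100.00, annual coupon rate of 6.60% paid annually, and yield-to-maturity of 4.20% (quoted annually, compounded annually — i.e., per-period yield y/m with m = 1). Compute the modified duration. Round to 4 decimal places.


Answer: Modified duration = 2.7104

Derivation:
Coupon per period c = face * coupon_rate / m = 6.600000
Periods per year m = 1; per-period yield y/m = 0.042000
Number of cashflows N = 3
Cashflows (t years, CF_t, discount factor 1/(1+y/m)^(m*t), PV):
  t = 1.0000: CF_t = 6.600000, DF = 0.959693, PV = 6.333973
  t = 2.0000: CF_t = 6.600000, DF = 0.921010, PV = 6.078669
  t = 3.0000: CF_t = 106.600000, DF = 0.883887, PV = 94.222375
Price P = sum_t PV_t = 106.635017
First compute Macaulay numerator sum_t t * PV_t:
  t * PV_t at t = 1.0000: 6.333973
  t * PV_t at t = 2.0000: 12.157338
  t * PV_t at t = 3.0000: 282.667126
Macaulay duration D = 301.158437 / 106.635017 = 2.824198
Modified duration = D / (1 + y/m) = 2.824198 / (1 + 0.042000) = 2.710363


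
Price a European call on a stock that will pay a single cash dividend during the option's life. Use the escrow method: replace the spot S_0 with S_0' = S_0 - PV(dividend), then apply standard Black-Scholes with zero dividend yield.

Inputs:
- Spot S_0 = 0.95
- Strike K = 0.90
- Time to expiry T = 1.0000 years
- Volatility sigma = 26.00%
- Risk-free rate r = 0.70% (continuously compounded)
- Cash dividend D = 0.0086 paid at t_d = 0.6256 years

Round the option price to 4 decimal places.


Answer: Price = 0.1206

Derivation:
PV(D) = D * exp(-r * t_d) = 0.0086 * 0.99563037 = 0.00856242
S_0' = S_0 - PV(D) = 0.9500 - 0.00856242 = 0.94143758
d1 = (ln(S_0'/K) + (r + sigma^2/2)*T) / (sigma*sqrt(T)) = 0.33005109
d2 = d1 - sigma*sqrt(T) = 0.07005109
exp(-rT) = 0.99302444
N(d1) = 0.62931932; N(d2) = 0.52792350
C = S_0' * N(d1) - K * exp(-rT) * N(d2) = 0.94143758 * 0.62931932 - 0.9000 * 0.99302444 * 0.52792350 = 0.1206


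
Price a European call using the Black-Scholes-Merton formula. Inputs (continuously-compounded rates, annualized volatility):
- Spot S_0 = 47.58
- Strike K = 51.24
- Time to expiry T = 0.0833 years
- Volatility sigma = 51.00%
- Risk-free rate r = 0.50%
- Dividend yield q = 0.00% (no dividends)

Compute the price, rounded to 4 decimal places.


Answer: Price = 1.4339

Derivation:
d1 = (ln(S/K) + (r - q + 0.5*sigma^2) * T) / (sigma * sqrt(T)) = -0.42704142
d2 = d1 - sigma * sqrt(T) = -0.57423629
exp(-rT) = 0.99958359; exp(-qT) = 1.00000000
C = S_0 * exp(-qT) * N(d1) - K * exp(-rT) * N(d2)
N(d1) = 0.33467458; N(d2) = 0.28290396
C = 47.5800 * 1.00000000 * 0.33467458 - 51.2400 * 0.99958359 * 0.28290396 = 1.4339


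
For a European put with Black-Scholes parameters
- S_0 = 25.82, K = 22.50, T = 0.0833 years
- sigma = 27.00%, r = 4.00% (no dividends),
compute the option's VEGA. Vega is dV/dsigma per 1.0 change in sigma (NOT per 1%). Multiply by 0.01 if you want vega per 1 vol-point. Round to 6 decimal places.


d1 = 1.8479207768; d2 = 1.7699940805
phi(d1) = 0.0723424539; exp(-qT) = 1.0000000000; exp(-rT) = 0.9966735450
Vega = S * exp(-qT) * phi(d1) * sqrt(T) = 25.8200 * 1.0000000000 * 0.0723424539 * 0.2886173938 = 0.539103

Answer: Vega = 0.539103


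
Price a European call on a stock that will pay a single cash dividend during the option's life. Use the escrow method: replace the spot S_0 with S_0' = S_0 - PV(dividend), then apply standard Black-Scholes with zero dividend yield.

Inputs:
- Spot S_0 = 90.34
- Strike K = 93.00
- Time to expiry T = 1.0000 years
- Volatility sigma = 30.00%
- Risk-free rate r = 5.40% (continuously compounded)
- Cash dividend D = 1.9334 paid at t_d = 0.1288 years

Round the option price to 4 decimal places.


PV(D) = D * exp(-r * t_d) = 1.9334 * 0.99306893 = 1.91999947
S_0' = S_0 - PV(D) = 90.3400 - 1.91999947 = 88.42000053
d1 = (ln(S_0'/K) + (r + sigma^2/2)*T) / (sigma*sqrt(T)) = 0.16166234
d2 = d1 - sigma*sqrt(T) = -0.13833766
exp(-rT) = 0.94743211
N(d1) = 0.56421412; N(d2) = 0.44498678
C = S_0' * N(d1) - K * exp(-rT) * N(d2) = 88.42000053 * 0.56421412 - 93.0000 * 0.94743211 * 0.44498678 = 10.6795

Answer: Price = 10.6795


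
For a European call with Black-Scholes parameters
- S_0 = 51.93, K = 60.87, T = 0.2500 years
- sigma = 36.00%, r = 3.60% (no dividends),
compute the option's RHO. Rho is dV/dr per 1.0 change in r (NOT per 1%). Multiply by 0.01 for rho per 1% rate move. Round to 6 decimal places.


Answer: Rho = 2.686601

Derivation:
d1 = -0.7424654703; d2 = -0.9224654703
phi(d1) = 0.3028353500; exp(-qT) = 1.0000000000; exp(-rT) = 0.9910403788
N(d2) = 0.1781429167
Rho = K*T*exp(-rT)*N(d2) = 60.8700 * 0.2500 * 0.9910403788 * 0.1781429167 = 2.686601


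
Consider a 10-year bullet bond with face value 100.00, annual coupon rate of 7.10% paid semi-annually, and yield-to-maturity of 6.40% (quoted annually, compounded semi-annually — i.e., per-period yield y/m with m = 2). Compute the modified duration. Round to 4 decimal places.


Answer: Modified duration = 7.1707

Derivation:
Coupon per period c = face * coupon_rate / m = 3.550000
Periods per year m = 2; per-period yield y/m = 0.032000
Number of cashflows N = 20
Cashflows (t years, CF_t, discount factor 1/(1+y/m)^(m*t), PV):
  t = 0.5000: CF_t = 3.550000, DF = 0.968992, PV = 3.439922
  t = 1.0000: CF_t = 3.550000, DF = 0.938946, PV = 3.333258
  t = 1.5000: CF_t = 3.550000, DF = 0.909831, PV = 3.229901
  t = 2.0000: CF_t = 3.550000, DF = 0.881620, PV = 3.129749
  t = 2.5000: CF_t = 3.550000, DF = 0.854283, PV = 3.032703
  t = 3.0000: CF_t = 3.550000, DF = 0.827793, PV = 2.938666
  t = 3.5000: CF_t = 3.550000, DF = 0.802125, PV = 2.847544
  t = 4.0000: CF_t = 3.550000, DF = 0.777253, PV = 2.759248
  t = 4.5000: CF_t = 3.550000, DF = 0.753152, PV = 2.673690
  t = 5.0000: CF_t = 3.550000, DF = 0.729799, PV = 2.590785
  t = 5.5000: CF_t = 3.550000, DF = 0.707169, PV = 2.510451
  t = 6.0000: CF_t = 3.550000, DF = 0.685241, PV = 2.432607
  t = 6.5000: CF_t = 3.550000, DF = 0.663994, PV = 2.357178
  t = 7.0000: CF_t = 3.550000, DF = 0.643405, PV = 2.284087
  t = 7.5000: CF_t = 3.550000, DF = 0.623454, PV = 2.213262
  t = 8.0000: CF_t = 3.550000, DF = 0.604122, PV = 2.144634
  t = 8.5000: CF_t = 3.550000, DF = 0.585390, PV = 2.078134
  t = 9.0000: CF_t = 3.550000, DF = 0.567238, PV = 2.013696
  t = 9.5000: CF_t = 3.550000, DF = 0.549649, PV = 1.951255
  t = 10.0000: CF_t = 103.550000, DF = 0.532606, PV = 55.151351
Price P = sum_t PV_t = 105.112122
First compute Macaulay numerator sum_t t * PV_t:
  t * PV_t at t = 0.5000: 1.719961
  t * PV_t at t = 1.0000: 3.333258
  t * PV_t at t = 1.5000: 4.844852
  t * PV_t at t = 2.0000: 6.259499
  t * PV_t at t = 2.5000: 7.581757
  t * PV_t at t = 3.0000: 8.815997
  t * PV_t at t = 3.5000: 9.966405
  t * PV_t at t = 4.0000: 11.036993
  t * PV_t at t = 4.5000: 12.031606
  t * PV_t at t = 5.0000: 12.953925
  t * PV_t at t = 5.5000: 13.807478
  t * PV_t at t = 6.0000: 14.595643
  t * PV_t at t = 6.5000: 15.321654
  t * PV_t at t = 7.0000: 15.988607
  t * PV_t at t = 7.5000: 16.599468
  t * PV_t at t = 8.0000: 17.157072
  t * PV_t at t = 8.5000: 17.664137
  t * PV_t at t = 9.0000: 18.123260
  t * PV_t at t = 9.5000: 18.536926
  t * PV_t at t = 10.0000: 551.513512
Macaulay duration D = 777.852010 / 105.112122 = 7.400212
Modified duration = D / (1 + y/m) = 7.400212 / (1 + 0.032000) = 7.170748


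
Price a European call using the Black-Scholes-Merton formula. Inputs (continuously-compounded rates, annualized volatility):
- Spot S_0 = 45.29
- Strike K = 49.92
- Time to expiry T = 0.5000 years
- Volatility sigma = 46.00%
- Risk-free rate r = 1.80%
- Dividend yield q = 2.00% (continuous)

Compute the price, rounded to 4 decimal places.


d1 = (ln(S/K) + (r - q + 0.5*sigma^2) * T) / (sigma * sqrt(T)) = -0.13968577
d2 = d1 - sigma * sqrt(T) = -0.46495489
exp(-rT) = 0.99104038; exp(-qT) = 0.99004983
C = S_0 * exp(-qT) * N(d1) - K * exp(-rT) * N(d2)
N(d1) = 0.44445414; N(d2) = 0.32098188
C = 45.2900 * 0.99004983 * 0.44445414 - 49.9200 * 0.99104038 * 0.32098188 = 4.0492

Answer: Price = 4.0492


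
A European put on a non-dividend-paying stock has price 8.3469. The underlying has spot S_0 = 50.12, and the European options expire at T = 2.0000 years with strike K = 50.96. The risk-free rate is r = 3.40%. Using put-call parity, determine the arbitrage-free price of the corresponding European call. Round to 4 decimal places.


Put-call parity: C - P = S_0 * exp(-qT) - K * exp(-rT).
S_0 * exp(-qT) = 50.1200 * 1.00000000 = 50.12000000
K * exp(-rT) = 50.9600 * 0.93426047 = 47.60991373
C = P + S*exp(-qT) - K*exp(-rT)
C = 8.3469 + 50.12000000 - 47.60991373 = 10.8570

Answer: Call price = 10.8570


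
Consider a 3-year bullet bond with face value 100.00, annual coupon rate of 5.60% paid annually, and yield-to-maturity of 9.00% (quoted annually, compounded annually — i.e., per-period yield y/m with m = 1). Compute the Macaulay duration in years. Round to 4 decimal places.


Coupon per period c = face * coupon_rate / m = 5.600000
Periods per year m = 1; per-period yield y/m = 0.090000
Number of cashflows N = 3
Cashflows (t years, CF_t, discount factor 1/(1+y/m)^(m*t), PV):
  t = 1.0000: CF_t = 5.600000, DF = 0.917431, PV = 5.137615
  t = 2.0000: CF_t = 5.600000, DF = 0.841680, PV = 4.713408
  t = 3.0000: CF_t = 105.600000, DF = 0.772183, PV = 81.542575
Price P = sum_t PV_t = 91.393598
Macaulay numerator sum_t t * PV_t:
  t * PV_t at t = 1.0000: 5.137615
  t * PV_t at t = 2.0000: 9.426816
  t * PV_t at t = 3.0000: 244.627726
Macaulay duration D = (sum_t t * PV_t) / P = 259.192157 / 91.393598 = 2.835999

Answer: Macaulay duration = 2.8360 years
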